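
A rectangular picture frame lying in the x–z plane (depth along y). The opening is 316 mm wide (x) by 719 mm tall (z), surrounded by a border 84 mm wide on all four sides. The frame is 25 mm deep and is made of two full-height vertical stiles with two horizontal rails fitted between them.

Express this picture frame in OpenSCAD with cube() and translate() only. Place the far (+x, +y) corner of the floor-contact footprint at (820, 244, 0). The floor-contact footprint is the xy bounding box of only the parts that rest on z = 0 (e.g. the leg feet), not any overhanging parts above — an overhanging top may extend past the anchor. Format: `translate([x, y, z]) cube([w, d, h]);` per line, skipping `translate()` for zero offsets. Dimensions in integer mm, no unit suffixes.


translate([336, 219, 0]) cube([84, 25, 887]);
translate([736, 219, 0]) cube([84, 25, 887]);
translate([420, 219, 0]) cube([316, 25, 84]);
translate([420, 219, 803]) cube([316, 25, 84]);


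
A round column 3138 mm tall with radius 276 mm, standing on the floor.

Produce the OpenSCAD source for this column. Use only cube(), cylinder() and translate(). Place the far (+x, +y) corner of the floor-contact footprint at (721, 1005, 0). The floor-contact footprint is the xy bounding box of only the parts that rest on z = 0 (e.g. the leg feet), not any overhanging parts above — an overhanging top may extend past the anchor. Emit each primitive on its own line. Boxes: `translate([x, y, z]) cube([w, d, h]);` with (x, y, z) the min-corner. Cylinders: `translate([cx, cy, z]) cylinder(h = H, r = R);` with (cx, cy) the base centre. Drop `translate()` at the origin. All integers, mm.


translate([445, 729, 0]) cylinder(h = 3138, r = 276);


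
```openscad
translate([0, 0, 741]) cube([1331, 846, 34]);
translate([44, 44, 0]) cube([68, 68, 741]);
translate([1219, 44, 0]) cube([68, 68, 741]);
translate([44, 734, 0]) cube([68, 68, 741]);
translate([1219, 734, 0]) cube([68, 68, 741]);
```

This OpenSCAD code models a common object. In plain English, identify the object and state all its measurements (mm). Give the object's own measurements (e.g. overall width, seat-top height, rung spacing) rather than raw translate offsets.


A rectangular dining table. The top is 1331×846×34 mm with its upper surface at z = 775 mm. It stands on four 68×68 mm square legs, each inset 44 mm from the nearest pair of top edges, running from the floor to the underside of the top.


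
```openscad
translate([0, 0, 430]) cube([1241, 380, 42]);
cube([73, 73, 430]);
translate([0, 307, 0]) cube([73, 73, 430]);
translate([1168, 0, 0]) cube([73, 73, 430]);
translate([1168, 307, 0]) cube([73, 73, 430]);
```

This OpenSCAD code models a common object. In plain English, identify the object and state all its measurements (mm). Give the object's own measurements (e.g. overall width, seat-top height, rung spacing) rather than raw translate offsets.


A bench: a 1241×380 mm seat slab, 42 mm thick, top at z = 472 mm, on four 73×73 mm square legs flush with the seat corners and standing on z = 0.


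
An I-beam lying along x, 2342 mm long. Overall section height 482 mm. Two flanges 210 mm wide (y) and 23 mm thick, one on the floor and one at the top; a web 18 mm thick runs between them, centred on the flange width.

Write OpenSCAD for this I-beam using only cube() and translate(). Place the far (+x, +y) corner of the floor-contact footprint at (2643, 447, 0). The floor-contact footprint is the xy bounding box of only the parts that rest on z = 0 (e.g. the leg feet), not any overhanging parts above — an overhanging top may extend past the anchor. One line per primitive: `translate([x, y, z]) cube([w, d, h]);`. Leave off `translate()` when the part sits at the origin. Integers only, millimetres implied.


translate([301, 237, 0]) cube([2342, 210, 23]);
translate([301, 333, 23]) cube([2342, 18, 436]);
translate([301, 237, 459]) cube([2342, 210, 23]);


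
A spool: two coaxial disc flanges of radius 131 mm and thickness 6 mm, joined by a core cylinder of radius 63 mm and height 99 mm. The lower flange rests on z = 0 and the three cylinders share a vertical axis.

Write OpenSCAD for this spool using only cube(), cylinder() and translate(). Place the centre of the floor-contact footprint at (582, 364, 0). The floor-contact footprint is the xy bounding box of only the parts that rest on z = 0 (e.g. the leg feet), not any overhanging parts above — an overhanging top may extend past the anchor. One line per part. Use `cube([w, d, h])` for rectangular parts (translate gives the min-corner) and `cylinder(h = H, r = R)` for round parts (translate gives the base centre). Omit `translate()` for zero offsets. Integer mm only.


translate([582, 364, 0]) cylinder(h = 6, r = 131);
translate([582, 364, 6]) cylinder(h = 99, r = 63);
translate([582, 364, 105]) cylinder(h = 6, r = 131);


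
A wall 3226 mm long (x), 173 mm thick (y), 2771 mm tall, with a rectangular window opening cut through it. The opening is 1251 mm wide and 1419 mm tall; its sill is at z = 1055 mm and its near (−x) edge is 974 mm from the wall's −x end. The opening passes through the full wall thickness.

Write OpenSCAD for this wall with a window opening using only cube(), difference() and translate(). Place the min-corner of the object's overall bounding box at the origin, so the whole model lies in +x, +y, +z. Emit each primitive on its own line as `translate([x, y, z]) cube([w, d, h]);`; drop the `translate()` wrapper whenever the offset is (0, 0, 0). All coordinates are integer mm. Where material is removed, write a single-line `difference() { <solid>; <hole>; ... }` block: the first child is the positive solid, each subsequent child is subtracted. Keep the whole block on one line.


difference() { cube([3226, 173, 2771]); translate([974, 0, 1055]) cube([1251, 173, 1419]); }


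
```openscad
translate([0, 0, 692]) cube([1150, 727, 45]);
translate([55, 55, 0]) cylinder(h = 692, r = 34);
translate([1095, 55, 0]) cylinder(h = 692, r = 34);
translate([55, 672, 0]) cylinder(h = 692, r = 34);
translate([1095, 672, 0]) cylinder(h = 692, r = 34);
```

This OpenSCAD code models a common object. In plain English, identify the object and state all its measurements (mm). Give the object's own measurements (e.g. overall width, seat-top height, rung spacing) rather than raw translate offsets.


A rectangular dining table. The top is 1150×727×45 mm with its upper surface at z = 737 mm. It stands on four round legs of 68 mm diameter, each leg's bounding box inset 21 mm from the nearest pair of top edges, running from the floor to the underside of the top.


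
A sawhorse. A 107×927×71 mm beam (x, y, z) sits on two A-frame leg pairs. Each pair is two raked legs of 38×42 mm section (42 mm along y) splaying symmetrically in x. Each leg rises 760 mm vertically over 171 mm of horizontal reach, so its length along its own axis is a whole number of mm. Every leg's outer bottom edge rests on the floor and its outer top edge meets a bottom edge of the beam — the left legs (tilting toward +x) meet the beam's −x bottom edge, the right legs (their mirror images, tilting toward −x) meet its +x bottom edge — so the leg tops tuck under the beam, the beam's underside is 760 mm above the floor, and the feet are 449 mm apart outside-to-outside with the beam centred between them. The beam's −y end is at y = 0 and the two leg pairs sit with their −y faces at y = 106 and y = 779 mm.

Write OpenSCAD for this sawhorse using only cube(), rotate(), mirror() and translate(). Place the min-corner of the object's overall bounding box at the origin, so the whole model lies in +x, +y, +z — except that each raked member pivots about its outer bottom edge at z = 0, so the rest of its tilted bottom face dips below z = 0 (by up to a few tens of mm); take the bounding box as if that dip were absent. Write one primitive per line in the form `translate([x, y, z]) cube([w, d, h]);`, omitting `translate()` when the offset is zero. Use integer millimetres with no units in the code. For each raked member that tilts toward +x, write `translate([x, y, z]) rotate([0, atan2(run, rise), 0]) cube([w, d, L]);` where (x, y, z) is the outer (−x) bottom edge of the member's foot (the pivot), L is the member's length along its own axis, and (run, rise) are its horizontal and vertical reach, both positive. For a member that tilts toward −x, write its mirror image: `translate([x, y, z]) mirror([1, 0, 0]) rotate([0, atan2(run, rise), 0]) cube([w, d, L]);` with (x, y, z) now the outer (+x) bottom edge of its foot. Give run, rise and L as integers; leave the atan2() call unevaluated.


translate([171, 0, 760]) cube([107, 927, 71]);
translate([0, 106, 0]) rotate([0, atan2(171, 760), 0]) cube([38, 42, 779]);
translate([449, 106, 0]) mirror([1, 0, 0]) rotate([0, atan2(171, 760), 0]) cube([38, 42, 779]);
translate([0, 779, 0]) rotate([0, atan2(171, 760), 0]) cube([38, 42, 779]);
translate([449, 779, 0]) mirror([1, 0, 0]) rotate([0, atan2(171, 760), 0]) cube([38, 42, 779]);


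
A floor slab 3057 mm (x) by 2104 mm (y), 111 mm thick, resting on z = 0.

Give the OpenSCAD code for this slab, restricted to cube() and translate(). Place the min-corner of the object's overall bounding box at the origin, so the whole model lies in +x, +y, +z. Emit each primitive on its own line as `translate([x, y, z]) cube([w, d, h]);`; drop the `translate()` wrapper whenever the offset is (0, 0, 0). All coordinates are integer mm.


cube([3057, 2104, 111]);


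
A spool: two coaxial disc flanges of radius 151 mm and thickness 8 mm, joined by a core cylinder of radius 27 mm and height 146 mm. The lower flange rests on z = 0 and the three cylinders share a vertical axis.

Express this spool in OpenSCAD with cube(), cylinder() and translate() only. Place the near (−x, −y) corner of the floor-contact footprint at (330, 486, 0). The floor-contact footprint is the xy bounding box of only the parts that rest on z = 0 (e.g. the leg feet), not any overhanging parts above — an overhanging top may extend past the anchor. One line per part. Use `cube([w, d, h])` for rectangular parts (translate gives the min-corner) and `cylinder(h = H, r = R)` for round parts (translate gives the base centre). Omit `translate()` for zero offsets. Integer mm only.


translate([481, 637, 0]) cylinder(h = 8, r = 151);
translate([481, 637, 8]) cylinder(h = 146, r = 27);
translate([481, 637, 154]) cylinder(h = 8, r = 151);


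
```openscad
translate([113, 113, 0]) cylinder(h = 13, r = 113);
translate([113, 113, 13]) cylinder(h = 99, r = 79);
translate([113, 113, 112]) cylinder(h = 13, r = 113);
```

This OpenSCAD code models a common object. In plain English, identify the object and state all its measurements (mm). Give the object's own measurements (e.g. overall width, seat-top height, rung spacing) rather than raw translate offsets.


A spool: two coaxial disc flanges of radius 113 mm and thickness 13 mm, joined by a core cylinder of radius 79 mm and height 99 mm. The lower flange rests on z = 0 and the three cylinders share a vertical axis.


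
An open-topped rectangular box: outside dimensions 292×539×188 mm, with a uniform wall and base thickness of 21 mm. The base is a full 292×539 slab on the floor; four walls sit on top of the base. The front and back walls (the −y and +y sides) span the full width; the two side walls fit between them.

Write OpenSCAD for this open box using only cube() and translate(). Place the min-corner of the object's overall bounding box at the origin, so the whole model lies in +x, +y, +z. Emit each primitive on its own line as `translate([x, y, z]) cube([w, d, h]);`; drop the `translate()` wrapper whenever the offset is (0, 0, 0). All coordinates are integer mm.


cube([292, 539, 21]);
translate([0, 0, 21]) cube([292, 21, 167]);
translate([0, 518, 21]) cube([292, 21, 167]);
translate([0, 21, 21]) cube([21, 497, 167]);
translate([271, 21, 21]) cube([21, 497, 167]);


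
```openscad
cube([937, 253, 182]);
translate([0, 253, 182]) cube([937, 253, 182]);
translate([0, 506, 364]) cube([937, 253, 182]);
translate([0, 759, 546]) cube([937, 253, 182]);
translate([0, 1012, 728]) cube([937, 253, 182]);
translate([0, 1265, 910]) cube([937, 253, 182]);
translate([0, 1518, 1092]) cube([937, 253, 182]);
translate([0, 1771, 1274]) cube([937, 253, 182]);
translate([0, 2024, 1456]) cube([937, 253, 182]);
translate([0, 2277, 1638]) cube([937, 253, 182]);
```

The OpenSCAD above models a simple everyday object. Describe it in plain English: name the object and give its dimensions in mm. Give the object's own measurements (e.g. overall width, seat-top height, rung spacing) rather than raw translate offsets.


A straight staircase of 10 solid steps. Each step is 937 mm wide (x), 253 mm deep (y, the going) and 182 mm tall (the rise). The first step rests on the floor; each subsequent step sits one going further in +y and one rise higher in +z, directly behind and above the previous step with no overlap.


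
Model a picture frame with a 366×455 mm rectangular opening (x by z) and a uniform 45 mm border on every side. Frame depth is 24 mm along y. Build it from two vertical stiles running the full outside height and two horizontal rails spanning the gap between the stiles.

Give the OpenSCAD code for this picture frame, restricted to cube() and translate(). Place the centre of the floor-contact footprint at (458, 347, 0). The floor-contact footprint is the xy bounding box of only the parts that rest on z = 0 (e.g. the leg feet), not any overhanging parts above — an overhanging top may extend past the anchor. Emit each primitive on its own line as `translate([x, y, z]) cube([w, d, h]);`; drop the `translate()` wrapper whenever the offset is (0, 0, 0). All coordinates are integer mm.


translate([230, 335, 0]) cube([45, 24, 545]);
translate([641, 335, 0]) cube([45, 24, 545]);
translate([275, 335, 0]) cube([366, 24, 45]);
translate([275, 335, 500]) cube([366, 24, 45]);


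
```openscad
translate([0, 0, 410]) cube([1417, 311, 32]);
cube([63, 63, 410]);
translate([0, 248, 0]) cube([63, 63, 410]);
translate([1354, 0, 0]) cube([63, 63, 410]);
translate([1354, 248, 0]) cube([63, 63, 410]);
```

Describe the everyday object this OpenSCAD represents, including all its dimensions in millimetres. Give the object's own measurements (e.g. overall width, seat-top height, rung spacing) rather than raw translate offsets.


A bench: a 1417×311 mm seat slab, 32 mm thick, top at z = 442 mm, on four 63×63 mm square legs flush with the seat corners and standing on z = 0.


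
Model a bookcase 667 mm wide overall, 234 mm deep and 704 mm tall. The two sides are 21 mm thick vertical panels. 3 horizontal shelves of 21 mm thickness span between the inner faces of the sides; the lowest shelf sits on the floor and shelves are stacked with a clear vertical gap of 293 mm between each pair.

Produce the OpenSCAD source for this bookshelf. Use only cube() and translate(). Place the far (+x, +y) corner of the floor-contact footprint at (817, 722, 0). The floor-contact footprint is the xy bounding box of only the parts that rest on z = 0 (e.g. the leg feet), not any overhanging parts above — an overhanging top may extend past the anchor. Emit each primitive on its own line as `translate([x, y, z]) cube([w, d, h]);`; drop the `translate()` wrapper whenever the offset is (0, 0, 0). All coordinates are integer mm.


translate([150, 488, 0]) cube([21, 234, 704]);
translate([796, 488, 0]) cube([21, 234, 704]);
translate([171, 488, 0]) cube([625, 234, 21]);
translate([171, 488, 314]) cube([625, 234, 21]);
translate([171, 488, 628]) cube([625, 234, 21]);


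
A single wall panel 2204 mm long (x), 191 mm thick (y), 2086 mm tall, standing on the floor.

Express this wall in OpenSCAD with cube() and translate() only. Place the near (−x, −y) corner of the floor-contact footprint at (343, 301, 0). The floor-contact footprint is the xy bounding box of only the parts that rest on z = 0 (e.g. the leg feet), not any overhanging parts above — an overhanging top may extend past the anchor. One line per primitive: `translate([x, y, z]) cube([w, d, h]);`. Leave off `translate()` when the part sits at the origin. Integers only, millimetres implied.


translate([343, 301, 0]) cube([2204, 191, 2086]);


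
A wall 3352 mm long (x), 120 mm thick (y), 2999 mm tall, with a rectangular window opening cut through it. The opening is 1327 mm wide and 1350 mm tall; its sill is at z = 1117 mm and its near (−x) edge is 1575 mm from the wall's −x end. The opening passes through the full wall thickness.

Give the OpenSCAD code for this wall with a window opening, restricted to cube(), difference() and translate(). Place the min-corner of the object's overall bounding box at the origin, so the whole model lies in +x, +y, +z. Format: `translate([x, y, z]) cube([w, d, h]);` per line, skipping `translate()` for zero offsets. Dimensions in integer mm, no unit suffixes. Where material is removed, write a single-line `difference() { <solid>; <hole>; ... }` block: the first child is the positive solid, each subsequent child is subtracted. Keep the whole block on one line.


difference() { cube([3352, 120, 2999]); translate([1575, 0, 1117]) cube([1327, 120, 1350]); }


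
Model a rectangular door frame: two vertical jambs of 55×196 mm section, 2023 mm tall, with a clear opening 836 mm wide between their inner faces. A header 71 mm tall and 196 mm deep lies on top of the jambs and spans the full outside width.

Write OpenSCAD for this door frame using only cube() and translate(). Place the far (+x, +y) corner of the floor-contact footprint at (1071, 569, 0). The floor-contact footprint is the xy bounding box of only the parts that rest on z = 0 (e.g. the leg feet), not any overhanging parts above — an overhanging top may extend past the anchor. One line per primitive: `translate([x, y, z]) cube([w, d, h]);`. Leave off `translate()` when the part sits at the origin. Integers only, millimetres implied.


translate([125, 373, 0]) cube([55, 196, 2023]);
translate([1016, 373, 0]) cube([55, 196, 2023]);
translate([125, 373, 2023]) cube([946, 196, 71]);


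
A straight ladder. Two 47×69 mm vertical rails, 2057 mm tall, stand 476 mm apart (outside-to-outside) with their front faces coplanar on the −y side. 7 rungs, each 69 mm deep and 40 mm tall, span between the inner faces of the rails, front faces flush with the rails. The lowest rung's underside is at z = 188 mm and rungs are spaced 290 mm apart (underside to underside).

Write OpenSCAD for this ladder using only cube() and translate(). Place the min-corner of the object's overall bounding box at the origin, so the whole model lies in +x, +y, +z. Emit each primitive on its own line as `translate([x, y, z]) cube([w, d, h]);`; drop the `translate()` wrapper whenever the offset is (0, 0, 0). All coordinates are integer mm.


// rung span = 476 - 2*47 = 382
// rung[k] z = 188 + k*290
cube([47, 69, 2057]);
translate([429, 0, 0]) cube([47, 69, 2057]);
translate([47, 0, 188]) cube([382, 69, 40]);
translate([47, 0, 478]) cube([382, 69, 40]);
translate([47, 0, 768]) cube([382, 69, 40]);
translate([47, 0, 1058]) cube([382, 69, 40]);
translate([47, 0, 1348]) cube([382, 69, 40]);
translate([47, 0, 1638]) cube([382, 69, 40]);
translate([47, 0, 1928]) cube([382, 69, 40]);


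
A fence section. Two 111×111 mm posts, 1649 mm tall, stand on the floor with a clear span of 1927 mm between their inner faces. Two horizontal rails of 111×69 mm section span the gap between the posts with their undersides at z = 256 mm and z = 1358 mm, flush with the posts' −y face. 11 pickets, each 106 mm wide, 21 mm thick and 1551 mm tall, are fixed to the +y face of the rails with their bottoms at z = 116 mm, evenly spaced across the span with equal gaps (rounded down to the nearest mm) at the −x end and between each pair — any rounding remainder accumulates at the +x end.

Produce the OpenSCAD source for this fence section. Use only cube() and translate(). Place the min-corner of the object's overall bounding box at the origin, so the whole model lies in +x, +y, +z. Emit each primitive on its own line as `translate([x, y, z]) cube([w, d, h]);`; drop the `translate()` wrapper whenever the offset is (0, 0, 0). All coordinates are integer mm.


cube([111, 111, 1649]);
translate([2038, 0, 0]) cube([111, 111, 1649]);
translate([111, 0, 256]) cube([1927, 111, 69]);
translate([111, 0, 1358]) cube([1927, 111, 69]);
translate([174, 111, 116]) cube([106, 21, 1551]);
translate([343, 111, 116]) cube([106, 21, 1551]);
translate([512, 111, 116]) cube([106, 21, 1551]);
translate([681, 111, 116]) cube([106, 21, 1551]);
translate([850, 111, 116]) cube([106, 21, 1551]);
translate([1019, 111, 116]) cube([106, 21, 1551]);
translate([1188, 111, 116]) cube([106, 21, 1551]);
translate([1357, 111, 116]) cube([106, 21, 1551]);
translate([1526, 111, 116]) cube([106, 21, 1551]);
translate([1695, 111, 116]) cube([106, 21, 1551]);
translate([1864, 111, 116]) cube([106, 21, 1551]);


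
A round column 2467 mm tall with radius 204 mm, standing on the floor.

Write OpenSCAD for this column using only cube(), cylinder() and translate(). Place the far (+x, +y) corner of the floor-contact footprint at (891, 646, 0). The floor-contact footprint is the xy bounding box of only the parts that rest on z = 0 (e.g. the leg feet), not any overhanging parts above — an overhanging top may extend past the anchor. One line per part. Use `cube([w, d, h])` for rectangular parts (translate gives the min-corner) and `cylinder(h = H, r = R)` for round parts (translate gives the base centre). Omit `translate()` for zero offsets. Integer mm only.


translate([687, 442, 0]) cylinder(h = 2467, r = 204);


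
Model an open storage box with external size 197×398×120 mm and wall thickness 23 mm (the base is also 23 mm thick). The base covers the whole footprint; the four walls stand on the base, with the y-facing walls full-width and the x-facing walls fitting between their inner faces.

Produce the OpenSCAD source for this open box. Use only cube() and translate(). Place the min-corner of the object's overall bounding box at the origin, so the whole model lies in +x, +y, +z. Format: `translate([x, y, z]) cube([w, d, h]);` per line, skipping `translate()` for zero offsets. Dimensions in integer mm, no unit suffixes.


cube([197, 398, 23]);
translate([0, 0, 23]) cube([197, 23, 97]);
translate([0, 375, 23]) cube([197, 23, 97]);
translate([0, 23, 23]) cube([23, 352, 97]);
translate([174, 23, 23]) cube([23, 352, 97]);


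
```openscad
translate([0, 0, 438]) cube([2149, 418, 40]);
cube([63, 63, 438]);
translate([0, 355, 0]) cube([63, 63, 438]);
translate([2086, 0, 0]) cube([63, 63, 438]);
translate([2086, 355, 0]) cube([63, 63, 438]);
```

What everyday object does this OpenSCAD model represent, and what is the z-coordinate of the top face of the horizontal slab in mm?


A bench. The seat-top height is 478 mm.

A long slab on four corner posts — a bench. The slab sits at z = 438 with thickness 40, so the top is 438 + 40 = 478 mm.


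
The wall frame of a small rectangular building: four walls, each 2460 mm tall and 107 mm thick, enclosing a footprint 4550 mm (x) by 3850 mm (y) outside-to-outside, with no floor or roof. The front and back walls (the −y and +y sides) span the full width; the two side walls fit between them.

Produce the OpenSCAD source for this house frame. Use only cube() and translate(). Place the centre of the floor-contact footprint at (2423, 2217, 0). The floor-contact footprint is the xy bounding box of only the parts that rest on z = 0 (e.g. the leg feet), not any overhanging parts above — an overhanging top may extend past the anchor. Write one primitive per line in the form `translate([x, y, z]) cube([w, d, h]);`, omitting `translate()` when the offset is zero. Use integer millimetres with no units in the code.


translate([148, 292, 0]) cube([4550, 107, 2460]);
translate([148, 4035, 0]) cube([4550, 107, 2460]);
translate([148, 399, 0]) cube([107, 3636, 2460]);
translate([4591, 399, 0]) cube([107, 3636, 2460]);


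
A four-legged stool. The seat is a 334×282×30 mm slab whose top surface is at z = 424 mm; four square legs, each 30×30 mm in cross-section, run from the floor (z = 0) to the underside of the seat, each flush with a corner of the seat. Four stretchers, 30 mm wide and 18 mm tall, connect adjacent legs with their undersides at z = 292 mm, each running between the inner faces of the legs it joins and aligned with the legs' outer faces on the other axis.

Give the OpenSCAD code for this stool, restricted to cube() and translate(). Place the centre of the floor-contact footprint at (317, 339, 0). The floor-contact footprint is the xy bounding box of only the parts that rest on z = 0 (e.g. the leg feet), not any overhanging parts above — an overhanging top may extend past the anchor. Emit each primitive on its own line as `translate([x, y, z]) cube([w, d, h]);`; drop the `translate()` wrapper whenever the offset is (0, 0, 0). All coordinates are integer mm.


// leg_h = 424 - 30 = 394
// stretcher span = 334 - 2*30 = 274
translate([150, 198, 394]) cube([334, 282, 30]);
translate([150, 198, 0]) cube([30, 30, 394]);
translate([454, 198, 0]) cube([30, 30, 394]);
translate([150, 450, 0]) cube([30, 30, 394]);
translate([454, 450, 0]) cube([30, 30, 394]);
translate([180, 198, 292]) cube([274, 30, 18]);
translate([180, 450, 292]) cube([274, 30, 18]);
translate([150, 228, 292]) cube([30, 222, 18]);
translate([454, 228, 292]) cube([30, 222, 18]);


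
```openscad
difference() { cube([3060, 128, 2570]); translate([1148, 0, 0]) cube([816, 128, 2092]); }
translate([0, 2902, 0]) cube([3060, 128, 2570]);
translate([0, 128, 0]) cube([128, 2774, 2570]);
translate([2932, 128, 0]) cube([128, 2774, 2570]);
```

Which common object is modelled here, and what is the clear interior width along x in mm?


A single room. The interior width is 2804 mm.

Four walls enclosing a rectangle with a door in the front wall — a room. Outside width 3060 minus two 128 mm walls gives 2804 mm.


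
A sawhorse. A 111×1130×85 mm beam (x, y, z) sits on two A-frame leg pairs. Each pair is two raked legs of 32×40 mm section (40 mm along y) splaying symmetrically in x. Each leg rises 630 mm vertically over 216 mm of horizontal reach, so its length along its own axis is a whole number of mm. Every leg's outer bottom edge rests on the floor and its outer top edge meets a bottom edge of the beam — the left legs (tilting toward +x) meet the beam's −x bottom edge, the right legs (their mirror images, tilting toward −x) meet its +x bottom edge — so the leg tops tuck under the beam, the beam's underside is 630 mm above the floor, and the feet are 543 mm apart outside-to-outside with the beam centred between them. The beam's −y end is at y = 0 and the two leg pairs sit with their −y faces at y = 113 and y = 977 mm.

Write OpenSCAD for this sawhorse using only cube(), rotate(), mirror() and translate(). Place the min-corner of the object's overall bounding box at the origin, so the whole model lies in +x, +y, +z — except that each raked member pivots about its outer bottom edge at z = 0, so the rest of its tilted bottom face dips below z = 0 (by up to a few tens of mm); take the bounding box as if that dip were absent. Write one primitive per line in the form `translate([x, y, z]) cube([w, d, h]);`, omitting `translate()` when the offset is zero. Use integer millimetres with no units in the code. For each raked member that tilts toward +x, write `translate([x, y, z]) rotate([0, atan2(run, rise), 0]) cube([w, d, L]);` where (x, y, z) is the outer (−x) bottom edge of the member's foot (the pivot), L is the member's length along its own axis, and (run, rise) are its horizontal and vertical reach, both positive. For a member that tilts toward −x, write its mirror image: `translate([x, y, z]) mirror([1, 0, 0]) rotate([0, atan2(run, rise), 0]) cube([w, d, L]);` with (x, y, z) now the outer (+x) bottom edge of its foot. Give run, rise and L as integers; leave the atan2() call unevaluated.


// leg length = √(216² + 630²) = 666
// right-leg outer foot x = 2·216 + 111 = 543
// beam min-corner = (216, 0, 630)
translate([216, 0, 630]) cube([111, 1130, 85]);
translate([0, 113, 0]) rotate([0, atan2(216, 630), 0]) cube([32, 40, 666]);
translate([543, 113, 0]) mirror([1, 0, 0]) rotate([0, atan2(216, 630), 0]) cube([32, 40, 666]);
translate([0, 977, 0]) rotate([0, atan2(216, 630), 0]) cube([32, 40, 666]);
translate([543, 977, 0]) mirror([1, 0, 0]) rotate([0, atan2(216, 630), 0]) cube([32, 40, 666]);


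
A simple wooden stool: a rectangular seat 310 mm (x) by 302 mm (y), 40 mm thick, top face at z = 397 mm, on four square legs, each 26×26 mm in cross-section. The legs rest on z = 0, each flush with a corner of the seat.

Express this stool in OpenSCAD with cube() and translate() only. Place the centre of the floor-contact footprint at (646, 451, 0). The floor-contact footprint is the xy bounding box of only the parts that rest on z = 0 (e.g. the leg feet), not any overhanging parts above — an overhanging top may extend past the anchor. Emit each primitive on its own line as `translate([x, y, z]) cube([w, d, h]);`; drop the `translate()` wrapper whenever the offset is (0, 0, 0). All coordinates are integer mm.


// leg_h = 397 - 40 = 357
translate([491, 300, 357]) cube([310, 302, 40]);
translate([491, 300, 0]) cube([26, 26, 357]);
translate([775, 300, 0]) cube([26, 26, 357]);
translate([491, 576, 0]) cube([26, 26, 357]);
translate([775, 576, 0]) cube([26, 26, 357]);


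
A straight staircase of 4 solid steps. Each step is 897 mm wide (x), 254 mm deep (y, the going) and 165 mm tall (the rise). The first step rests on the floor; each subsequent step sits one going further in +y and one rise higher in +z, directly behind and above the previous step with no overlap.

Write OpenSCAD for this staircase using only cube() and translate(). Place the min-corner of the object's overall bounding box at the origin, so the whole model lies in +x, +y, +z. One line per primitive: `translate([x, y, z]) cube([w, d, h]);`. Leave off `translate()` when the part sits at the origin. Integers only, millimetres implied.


cube([897, 254, 165]);
translate([0, 254, 165]) cube([897, 254, 165]);
translate([0, 508, 330]) cube([897, 254, 165]);
translate([0, 762, 495]) cube([897, 254, 165]);


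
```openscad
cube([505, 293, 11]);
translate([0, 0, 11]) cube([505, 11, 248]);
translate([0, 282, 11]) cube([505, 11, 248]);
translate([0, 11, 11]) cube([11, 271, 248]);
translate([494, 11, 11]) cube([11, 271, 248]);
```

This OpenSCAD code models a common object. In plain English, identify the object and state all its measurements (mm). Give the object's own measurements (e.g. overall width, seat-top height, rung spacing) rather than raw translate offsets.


An open-topped rectangular box: outside dimensions 505×293×259 mm, with a uniform wall and base thickness of 11 mm. The base is a full 505×293 slab on the floor; four walls sit on top of the base. The front and back walls (the −y and +y sides) span the full width; the two side walls fit between them.


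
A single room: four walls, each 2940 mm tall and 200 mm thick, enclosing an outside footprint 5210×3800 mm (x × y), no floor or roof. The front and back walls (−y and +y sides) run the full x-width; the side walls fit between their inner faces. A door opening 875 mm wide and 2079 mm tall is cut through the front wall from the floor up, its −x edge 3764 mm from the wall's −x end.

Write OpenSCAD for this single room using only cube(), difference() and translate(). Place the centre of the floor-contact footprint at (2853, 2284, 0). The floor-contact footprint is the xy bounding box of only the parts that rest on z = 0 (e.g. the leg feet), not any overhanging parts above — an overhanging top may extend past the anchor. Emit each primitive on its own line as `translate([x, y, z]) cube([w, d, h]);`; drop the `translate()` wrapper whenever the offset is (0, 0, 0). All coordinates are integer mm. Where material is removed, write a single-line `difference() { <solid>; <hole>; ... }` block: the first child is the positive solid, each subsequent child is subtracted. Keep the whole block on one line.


difference() { translate([248, 384, 0]) cube([5210, 200, 2940]); translate([4012, 384, 0]) cube([875, 200, 2079]); }
translate([248, 3984, 0]) cube([5210, 200, 2940]);
translate([248, 584, 0]) cube([200, 3400, 2940]);
translate([5258, 584, 0]) cube([200, 3400, 2940]);


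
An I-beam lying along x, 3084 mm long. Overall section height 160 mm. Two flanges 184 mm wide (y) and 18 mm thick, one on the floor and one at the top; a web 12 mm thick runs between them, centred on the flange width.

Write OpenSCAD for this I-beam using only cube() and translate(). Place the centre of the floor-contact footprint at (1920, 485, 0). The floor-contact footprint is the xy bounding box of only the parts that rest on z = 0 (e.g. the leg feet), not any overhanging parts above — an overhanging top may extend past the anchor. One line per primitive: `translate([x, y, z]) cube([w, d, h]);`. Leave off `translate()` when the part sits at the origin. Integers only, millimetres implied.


translate([378, 393, 0]) cube([3084, 184, 18]);
translate([378, 479, 18]) cube([3084, 12, 124]);
translate([378, 393, 142]) cube([3084, 184, 18]);


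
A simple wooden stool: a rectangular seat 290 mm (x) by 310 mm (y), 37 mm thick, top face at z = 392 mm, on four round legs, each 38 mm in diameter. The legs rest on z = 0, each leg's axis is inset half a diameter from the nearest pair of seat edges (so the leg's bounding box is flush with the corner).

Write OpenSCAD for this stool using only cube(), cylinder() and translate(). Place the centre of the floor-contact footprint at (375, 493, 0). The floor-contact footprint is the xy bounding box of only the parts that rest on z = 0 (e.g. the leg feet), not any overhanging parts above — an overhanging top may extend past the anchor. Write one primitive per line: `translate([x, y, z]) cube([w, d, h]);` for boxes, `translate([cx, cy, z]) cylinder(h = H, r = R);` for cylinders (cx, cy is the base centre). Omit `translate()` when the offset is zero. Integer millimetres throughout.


translate([230, 338, 355]) cube([290, 310, 37]);
translate([249, 357, 0]) cylinder(h = 355, r = 19);
translate([501, 357, 0]) cylinder(h = 355, r = 19);
translate([249, 629, 0]) cylinder(h = 355, r = 19);
translate([501, 629, 0]) cylinder(h = 355, r = 19);


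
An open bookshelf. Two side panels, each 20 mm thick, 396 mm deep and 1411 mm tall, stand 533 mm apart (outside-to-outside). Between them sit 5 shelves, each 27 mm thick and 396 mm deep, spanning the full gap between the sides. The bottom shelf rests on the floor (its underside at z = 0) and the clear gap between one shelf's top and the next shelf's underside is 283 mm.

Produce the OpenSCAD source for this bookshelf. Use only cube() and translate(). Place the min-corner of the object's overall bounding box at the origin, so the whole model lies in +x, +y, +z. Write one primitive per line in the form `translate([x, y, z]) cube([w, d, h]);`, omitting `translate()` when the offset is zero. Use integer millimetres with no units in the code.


cube([20, 396, 1411]);
translate([513, 0, 0]) cube([20, 396, 1411]);
translate([20, 0, 0]) cube([493, 396, 27]);
translate([20, 0, 310]) cube([493, 396, 27]);
translate([20, 0, 620]) cube([493, 396, 27]);
translate([20, 0, 930]) cube([493, 396, 27]);
translate([20, 0, 1240]) cube([493, 396, 27]);


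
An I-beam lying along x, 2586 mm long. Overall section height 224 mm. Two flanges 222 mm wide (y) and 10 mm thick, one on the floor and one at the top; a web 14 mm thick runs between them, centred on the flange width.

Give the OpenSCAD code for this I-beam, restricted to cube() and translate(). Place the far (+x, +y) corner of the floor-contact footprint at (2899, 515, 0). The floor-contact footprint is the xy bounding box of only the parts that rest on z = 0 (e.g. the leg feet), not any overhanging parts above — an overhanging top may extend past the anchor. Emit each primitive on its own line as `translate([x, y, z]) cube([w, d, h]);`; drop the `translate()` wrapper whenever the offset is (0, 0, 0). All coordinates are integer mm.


translate([313, 293, 0]) cube([2586, 222, 10]);
translate([313, 397, 10]) cube([2586, 14, 204]);
translate([313, 293, 214]) cube([2586, 222, 10]);


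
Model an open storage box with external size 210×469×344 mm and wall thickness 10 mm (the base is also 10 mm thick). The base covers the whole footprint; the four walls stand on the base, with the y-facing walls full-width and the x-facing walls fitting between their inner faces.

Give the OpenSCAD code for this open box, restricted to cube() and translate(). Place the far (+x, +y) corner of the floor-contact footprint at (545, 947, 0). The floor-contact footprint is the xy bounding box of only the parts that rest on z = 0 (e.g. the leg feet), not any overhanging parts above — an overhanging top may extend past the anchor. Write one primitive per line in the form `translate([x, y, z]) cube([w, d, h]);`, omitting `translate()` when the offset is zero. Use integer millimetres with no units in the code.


translate([335, 478, 0]) cube([210, 469, 10]);
translate([335, 478, 10]) cube([210, 10, 334]);
translate([335, 937, 10]) cube([210, 10, 334]);
translate([335, 488, 10]) cube([10, 449, 334]);
translate([535, 488, 10]) cube([10, 449, 334]);


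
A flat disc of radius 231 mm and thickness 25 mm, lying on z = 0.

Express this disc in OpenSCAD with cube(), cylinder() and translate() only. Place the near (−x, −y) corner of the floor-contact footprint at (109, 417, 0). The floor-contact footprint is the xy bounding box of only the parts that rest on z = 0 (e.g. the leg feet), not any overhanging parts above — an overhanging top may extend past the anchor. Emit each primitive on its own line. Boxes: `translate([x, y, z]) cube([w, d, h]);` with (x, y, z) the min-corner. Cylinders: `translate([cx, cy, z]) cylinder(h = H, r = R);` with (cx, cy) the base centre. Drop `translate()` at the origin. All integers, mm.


translate([340, 648, 0]) cylinder(h = 25, r = 231);


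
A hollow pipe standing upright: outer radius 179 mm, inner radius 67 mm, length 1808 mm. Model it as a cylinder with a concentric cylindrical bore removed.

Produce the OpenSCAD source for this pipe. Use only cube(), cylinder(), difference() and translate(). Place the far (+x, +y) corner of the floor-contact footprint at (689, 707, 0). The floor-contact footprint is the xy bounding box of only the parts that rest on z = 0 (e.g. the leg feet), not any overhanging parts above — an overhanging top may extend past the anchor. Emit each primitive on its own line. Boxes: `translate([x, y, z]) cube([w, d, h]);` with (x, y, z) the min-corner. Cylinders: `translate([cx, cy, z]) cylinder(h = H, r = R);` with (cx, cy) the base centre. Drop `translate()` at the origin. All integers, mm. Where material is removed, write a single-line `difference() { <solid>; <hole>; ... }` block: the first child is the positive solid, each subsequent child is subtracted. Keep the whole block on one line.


difference() { translate([510, 528, 0]) cylinder(h = 1808, r = 179); translate([510, 528, 0]) cylinder(h = 1808, r = 67); }


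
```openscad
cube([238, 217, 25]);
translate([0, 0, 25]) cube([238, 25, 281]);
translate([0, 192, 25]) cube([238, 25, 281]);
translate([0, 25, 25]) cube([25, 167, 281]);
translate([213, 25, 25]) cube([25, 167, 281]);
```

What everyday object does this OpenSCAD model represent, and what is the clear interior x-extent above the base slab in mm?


An open box. The internal width is 188 mm.

A 238×217 base slab with four walls standing on it — an open box. The base is 238 mm wide and the walls are 25 mm thick, so the internal width is 238 − 2 × 25 = 188 mm.


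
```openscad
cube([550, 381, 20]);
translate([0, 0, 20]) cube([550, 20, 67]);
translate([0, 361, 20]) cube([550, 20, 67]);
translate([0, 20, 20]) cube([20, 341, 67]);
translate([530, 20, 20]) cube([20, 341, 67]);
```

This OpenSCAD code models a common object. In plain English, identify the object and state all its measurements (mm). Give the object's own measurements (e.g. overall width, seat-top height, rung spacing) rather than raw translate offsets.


An open-topped rectangular box: outside dimensions 550×381×87 mm, with a uniform wall and base thickness of 20 mm. The base is a full 550×381 slab on the floor; four walls sit on top of the base. The front and back walls (the −y and +y sides) span the full width; the two side walls fit between them.
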